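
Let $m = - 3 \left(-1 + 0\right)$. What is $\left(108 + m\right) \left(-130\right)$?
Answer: $-14430$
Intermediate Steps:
$m = 3$ ($m = \left(-3\right) \left(-1\right) = 3$)
$\left(108 + m\right) \left(-130\right) = \left(108 + 3\right) \left(-130\right) = 111 \left(-130\right) = -14430$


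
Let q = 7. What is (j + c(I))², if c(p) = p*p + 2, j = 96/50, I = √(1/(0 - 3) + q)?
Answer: 630436/5625 ≈ 112.08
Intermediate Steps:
I = 2*√15/3 (I = √(1/(0 - 3) + 7) = √(1/(-3) + 7) = √(-⅓ + 7) = √(20/3) = 2*√15/3 ≈ 2.5820)
j = 48/25 (j = 96*(1/50) = 48/25 ≈ 1.9200)
c(p) = 2 + p² (c(p) = p² + 2 = 2 + p²)
(j + c(I))² = (48/25 + (2 + (2*√15/3)²))² = (48/25 + (2 + 20/3))² = (48/25 + 26/3)² = (794/75)² = 630436/5625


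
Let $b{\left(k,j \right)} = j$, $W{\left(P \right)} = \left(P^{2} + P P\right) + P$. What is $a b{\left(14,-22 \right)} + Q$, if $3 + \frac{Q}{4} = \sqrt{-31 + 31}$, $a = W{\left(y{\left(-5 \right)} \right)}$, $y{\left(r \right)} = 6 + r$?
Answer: $-78$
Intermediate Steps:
$W{\left(P \right)} = P + 2 P^{2}$ ($W{\left(P \right)} = \left(P^{2} + P^{2}\right) + P = 2 P^{2} + P = P + 2 P^{2}$)
$a = 3$ ($a = \left(6 - 5\right) \left(1 + 2 \left(6 - 5\right)\right) = 1 \left(1 + 2 \cdot 1\right) = 1 \left(1 + 2\right) = 1 \cdot 3 = 3$)
$Q = -12$ ($Q = -12 + 4 \sqrt{-31 + 31} = -12 + 4 \sqrt{0} = -12 + 4 \cdot 0 = -12 + 0 = -12$)
$a b{\left(14,-22 \right)} + Q = 3 \left(-22\right) - 12 = -66 - 12 = -78$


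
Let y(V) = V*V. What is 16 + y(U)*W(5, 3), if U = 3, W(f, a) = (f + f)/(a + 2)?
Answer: 34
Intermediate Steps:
W(f, a) = 2*f/(2 + a) (W(f, a) = (2*f)/(2 + a) = 2*f/(2 + a))
y(V) = V²
16 + y(U)*W(5, 3) = 16 + 3²*(2*5/(2 + 3)) = 16 + 9*(2*5/5) = 16 + 9*(2*5*(⅕)) = 16 + 9*2 = 16 + 18 = 34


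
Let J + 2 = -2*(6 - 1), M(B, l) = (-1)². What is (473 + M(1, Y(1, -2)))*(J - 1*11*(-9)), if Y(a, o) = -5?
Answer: 41238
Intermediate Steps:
M(B, l) = 1
J = -12 (J = -2 - 2*(6 - 1) = -2 - 2*5 = -2 - 10 = -12)
(473 + M(1, Y(1, -2)))*(J - 1*11*(-9)) = (473 + 1)*(-12 - 1*11*(-9)) = 474*(-12 - 11*(-9)) = 474*(-12 + 99) = 474*87 = 41238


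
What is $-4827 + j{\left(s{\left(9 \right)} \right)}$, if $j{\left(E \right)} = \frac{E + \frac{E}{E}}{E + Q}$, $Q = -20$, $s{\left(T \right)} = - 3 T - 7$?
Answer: $- \frac{86875}{18} \approx -4826.4$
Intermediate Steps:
$s{\left(T \right)} = -7 - 3 T$
$j{\left(E \right)} = \frac{1 + E}{-20 + E}$ ($j{\left(E \right)} = \frac{E + \frac{E}{E}}{E - 20} = \frac{E + 1}{-20 + E} = \frac{1 + E}{-20 + E}$)
$-4827 + j{\left(s{\left(9 \right)} \right)} = -4827 + \frac{1 - 34}{-20 - 34} = -4827 + \frac{1}{-54} \left(-33\right) = -4827 - - \frac{11}{18} = -4827 + \frac{11}{18} = - \frac{86875}{18}$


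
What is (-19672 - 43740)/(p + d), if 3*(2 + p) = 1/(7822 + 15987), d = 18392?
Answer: -4529328924/1313542531 ≈ -3.4482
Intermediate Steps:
p = -142853/71427 (p = -2 + 1/(3*(7822 + 15987)) = -2 + (⅓)/23809 = -2 + (⅓)*(1/23809) = -2 + 1/71427 = -142853/71427 ≈ -2.0000)
(-19672 - 43740)/(p + d) = (-19672 - 43740)/(-142853/71427 + 18392) = -63412/1313542531/71427 = -63412*71427/1313542531 = -4529328924/1313542531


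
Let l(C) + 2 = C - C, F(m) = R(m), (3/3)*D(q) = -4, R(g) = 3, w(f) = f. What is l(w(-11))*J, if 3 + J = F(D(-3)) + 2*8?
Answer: -32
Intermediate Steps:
D(q) = -4
F(m) = 3
l(C) = -2 (l(C) = -2 + (C - C) = -2 + 0 = -2)
J = 16 (J = -3 + (3 + 2*8) = -3 + (3 + 16) = -3 + 19 = 16)
l(w(-11))*J = -2*16 = -32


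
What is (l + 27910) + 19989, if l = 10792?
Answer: 58691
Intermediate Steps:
(l + 27910) + 19989 = (10792 + 27910) + 19989 = 38702 + 19989 = 58691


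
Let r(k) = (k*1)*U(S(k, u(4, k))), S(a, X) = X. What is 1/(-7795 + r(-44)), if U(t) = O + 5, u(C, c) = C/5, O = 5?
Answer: -1/8235 ≈ -0.00012143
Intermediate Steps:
u(C, c) = C/5 (u(C, c) = C*(⅕) = C/5)
U(t) = 10 (U(t) = 5 + 5 = 10)
r(k) = 10*k (r(k) = (k*1)*10 = k*10 = 10*k)
1/(-7795 + r(-44)) = 1/(-7795 + 10*(-44)) = 1/(-7795 - 440) = 1/(-8235) = -1/8235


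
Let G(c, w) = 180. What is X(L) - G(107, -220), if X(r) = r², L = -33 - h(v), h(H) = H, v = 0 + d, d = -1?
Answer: 844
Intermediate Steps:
v = -1 (v = 0 - 1 = -1)
L = -32 (L = -33 - 1*(-1) = -33 + 1 = -32)
X(L) - G(107, -220) = (-32)² - 1*180 = 1024 - 180 = 844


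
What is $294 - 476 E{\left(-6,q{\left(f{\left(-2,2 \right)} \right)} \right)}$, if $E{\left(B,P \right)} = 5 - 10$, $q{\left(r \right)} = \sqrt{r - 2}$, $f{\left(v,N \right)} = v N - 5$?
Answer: $2674$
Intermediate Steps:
$f{\left(v,N \right)} = -5 + N v$ ($f{\left(v,N \right)} = N v - 5 = -5 + N v$)
$q{\left(r \right)} = \sqrt{-2 + r}$
$E{\left(B,P \right)} = -5$
$294 - 476 E{\left(-6,q{\left(f{\left(-2,2 \right)} \right)} \right)} = 294 - -2380 = 294 + 2380 = 2674$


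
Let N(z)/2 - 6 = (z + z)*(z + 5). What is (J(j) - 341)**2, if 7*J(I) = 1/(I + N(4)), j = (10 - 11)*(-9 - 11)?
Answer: 176493252321/1517824 ≈ 1.1628e+5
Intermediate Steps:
N(z) = 12 + 4*z*(5 + z) (N(z) = 12 + 2*((z + z)*(z + 5)) = 12 + 2*((2*z)*(5 + z)) = 12 + 2*(2*z*(5 + z)) = 12 + 4*z*(5 + z))
j = 20 (j = -1*(-20) = 20)
J(I) = 1/(7*(156 + I)) (J(I) = 1/(7*(I + (12 + 4*4**2 + 20*4))) = 1/(7*(I + (12 + 4*16 + 80))) = 1/(7*(I + (12 + 64 + 80))) = 1/(7*(I + 156)) = 1/(7*(156 + I)))
(J(j) - 341)**2 = (1/(7*(156 + 20)) - 341)**2 = ((1/7)/176 - 341)**2 = ((1/7)*(1/176) - 341)**2 = (1/1232 - 341)**2 = (-420111/1232)**2 = 176493252321/1517824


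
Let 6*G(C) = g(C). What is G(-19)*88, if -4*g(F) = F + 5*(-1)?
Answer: 88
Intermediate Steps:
g(F) = 5/4 - F/4 (g(F) = -(F + 5*(-1))/4 = -(F - 5)/4 = -(-5 + F)/4 = 5/4 - F/4)
G(C) = 5/24 - C/24 (G(C) = (5/4 - C/4)/6 = 5/24 - C/24)
G(-19)*88 = (5/24 - 1/24*(-19))*88 = (5/24 + 19/24)*88 = 1*88 = 88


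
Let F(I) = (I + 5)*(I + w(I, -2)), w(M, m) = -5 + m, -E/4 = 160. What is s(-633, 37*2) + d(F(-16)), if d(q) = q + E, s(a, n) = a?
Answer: -1020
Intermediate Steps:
E = -640 (E = -4*160 = -640)
F(I) = (-7 + I)*(5 + I) (F(I) = (I + 5)*(I + (-5 - 2)) = (5 + I)*(I - 7) = (5 + I)*(-7 + I) = (-7 + I)*(5 + I))
d(q) = -640 + q (d(q) = q - 640 = -640 + q)
s(-633, 37*2) + d(F(-16)) = -633 + (-640 + (-35 + (-16)² - 2*(-16))) = -633 + (-640 + (-35 + 256 + 32)) = -633 + (-640 + 253) = -633 - 387 = -1020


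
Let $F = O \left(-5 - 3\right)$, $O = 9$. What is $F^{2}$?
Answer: $5184$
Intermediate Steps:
$F = -72$ ($F = 9 \left(-5 - 3\right) = 9 \left(-8\right) = -72$)
$F^{2} = \left(-72\right)^{2} = 5184$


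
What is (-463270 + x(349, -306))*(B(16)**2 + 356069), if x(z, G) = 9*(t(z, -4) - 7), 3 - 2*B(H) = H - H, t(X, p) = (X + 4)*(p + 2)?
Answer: -668968148795/4 ≈ -1.6724e+11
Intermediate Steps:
t(X, p) = (2 + p)*(4 + X) (t(X, p) = (4 + X)*(2 + p) = (2 + p)*(4 + X))
B(H) = 3/2 (B(H) = 3/2 - (H - H)/2 = 3/2 - 1/2*0 = 3/2 + 0 = 3/2)
x(z, G) = -135 - 18*z (x(z, G) = 9*((8 + 2*z + 4*(-4) + z*(-4)) - 7) = 9*((8 + 2*z - 16 - 4*z) - 7) = 9*((-8 - 2*z) - 7) = 9*(-15 - 2*z) = -135 - 18*z)
(-463270 + x(349, -306))*(B(16)**2 + 356069) = (-463270 + (-135 - 18*349))*((3/2)**2 + 356069) = (-463270 + (-135 - 6282))*(9/4 + 356069) = (-463270 - 6417)*(1424285/4) = -469687*1424285/4 = -668968148795/4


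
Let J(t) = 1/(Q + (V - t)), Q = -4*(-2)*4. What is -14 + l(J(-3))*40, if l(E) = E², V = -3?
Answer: -1787/128 ≈ -13.961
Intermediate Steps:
Q = 32 (Q = 8*4 = 32)
J(t) = 1/(29 - t) (J(t) = 1/(32 + (-3 - t)) = 1/(29 - t))
-14 + l(J(-3))*40 = -14 + (-1/(-29 - 3))²*40 = -14 + (-1/(-32))²*40 = -14 + (-1*(-1/32))²*40 = -14 + (1/32)²*40 = -14 + (1/1024)*40 = -14 + 5/128 = -1787/128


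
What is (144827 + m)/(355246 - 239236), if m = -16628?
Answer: 42733/38670 ≈ 1.1051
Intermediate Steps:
(144827 + m)/(355246 - 239236) = (144827 - 16628)/(355246 - 239236) = 128199/116010 = 128199*(1/116010) = 42733/38670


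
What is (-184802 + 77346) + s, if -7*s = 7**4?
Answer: -107799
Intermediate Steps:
s = -343 (s = -1/7*7**4 = -1/7*2401 = -343)
(-184802 + 77346) + s = (-184802 + 77346) - 343 = -107456 - 343 = -107799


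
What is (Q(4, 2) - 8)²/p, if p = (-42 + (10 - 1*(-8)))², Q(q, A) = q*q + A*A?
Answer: ¼ ≈ 0.25000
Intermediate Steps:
Q(q, A) = A² + q² (Q(q, A) = q² + A² = A² + q²)
p = 576 (p = (-42 + (10 + 8))² = (-42 + 18)² = (-24)² = 576)
(Q(4, 2) - 8)²/p = ((2² + 4²) - 8)²/576 = ((4 + 16) - 8)²*(1/576) = (20 - 8)²*(1/576) = 12²*(1/576) = 144*(1/576) = ¼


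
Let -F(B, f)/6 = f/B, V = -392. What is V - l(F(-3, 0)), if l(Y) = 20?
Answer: -412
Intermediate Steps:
F(B, f) = -6*f/B
V - l(F(-3, 0)) = -392 - 1*20 = -392 - 20 = -412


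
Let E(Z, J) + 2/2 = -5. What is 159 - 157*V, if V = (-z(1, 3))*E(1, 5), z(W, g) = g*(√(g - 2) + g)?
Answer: -11145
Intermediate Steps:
E(Z, J) = -6 (E(Z, J) = -1 - 5 = -6)
z(W, g) = g*(g + √(-2 + g)) (z(W, g) = g*(√(-2 + g) + g) = g*(g + √(-2 + g)))
V = 72 (V = -3*(3 + √(-2 + 3))*(-6) = -3*(3 + √1)*(-6) = -3*(3 + 1)*(-6) = -3*4*(-6) = -1*12*(-6) = -12*(-6) = 72)
159 - 157*V = 159 - 157*72 = 159 - 11304 = -11145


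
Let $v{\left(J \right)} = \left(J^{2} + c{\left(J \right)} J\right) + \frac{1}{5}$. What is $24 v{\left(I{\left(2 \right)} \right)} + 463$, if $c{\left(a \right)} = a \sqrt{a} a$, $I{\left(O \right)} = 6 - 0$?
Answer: $\frac{6659}{5} + 5184 \sqrt{6} \approx 14030.0$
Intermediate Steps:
$I{\left(O \right)} = 6$ ($I{\left(O \right)} = 6 + 0 = 6$)
$c{\left(a \right)} = a^{\frac{5}{2}}$ ($c{\left(a \right)} = a^{\frac{3}{2}} a = a^{\frac{5}{2}}$)
$v{\left(J \right)} = \frac{1}{5} + J^{2} + J^{\frac{7}{2}}$ ($v{\left(J \right)} = \left(J^{2} + J^{\frac{5}{2}} J\right) + \frac{1}{5} = \left(J^{2} + J^{\frac{7}{2}}\right) + \frac{1}{5} = \frac{1}{5} + J^{2} + J^{\frac{7}{2}}$)
$24 v{\left(I{\left(2 \right)} \right)} + 463 = 24 \left(\frac{1}{5} + 6^{2} + 6^{\frac{7}{2}}\right) + 463 = 24 \left(\frac{1}{5} + 36 + 216 \sqrt{6}\right) + 463 = 24 \left(\frac{181}{5} + 216 \sqrt{6}\right) + 463 = \left(\frac{4344}{5} + 5184 \sqrt{6}\right) + 463 = \frac{6659}{5} + 5184 \sqrt{6}$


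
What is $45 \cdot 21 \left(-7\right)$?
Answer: $-6615$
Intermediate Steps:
$45 \cdot 21 \left(-7\right) = 945 \left(-7\right) = -6615$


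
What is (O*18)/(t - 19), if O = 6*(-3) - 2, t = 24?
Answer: -72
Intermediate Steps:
O = -20 (O = -18 - 2 = -20)
(O*18)/(t - 19) = (-20*18)/(24 - 19) = -360/5 = -360*⅕ = -72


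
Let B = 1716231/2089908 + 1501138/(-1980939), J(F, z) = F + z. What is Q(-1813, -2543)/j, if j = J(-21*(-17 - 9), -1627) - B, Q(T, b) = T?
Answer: 833976024214284/497286797063353 ≈ 1.6771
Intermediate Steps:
B = 29167622845/459997807068 (B = 1716231*(1/2089908) + 1501138*(-1/1980939) = 572077/696636 - 1501138/1980939 = 29167622845/459997807068 ≈ 0.063408)
j = -497286797063353/459997807068 (j = (-21*(-17 - 9) - 1627) - 1*29167622845/459997807068 = (-21*(-26) - 1627) - 29167622845/459997807068 = (546 - 1627) - 29167622845/459997807068 = -1081 - 29167622845/459997807068 = -497286797063353/459997807068 ≈ -1081.1)
Q(-1813, -2543)/j = -1813/(-497286797063353/459997807068) = -1813*(-459997807068/497286797063353) = 833976024214284/497286797063353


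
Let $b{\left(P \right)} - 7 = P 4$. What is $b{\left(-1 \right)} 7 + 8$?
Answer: $29$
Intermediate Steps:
$b{\left(P \right)} = 7 + 4 P$ ($b{\left(P \right)} = 7 + P 4 = 7 + 4 P$)
$b{\left(-1 \right)} 7 + 8 = \left(7 + 4 \left(-1\right)\right) 7 + 8 = \left(7 - 4\right) 7 + 8 = 3 \cdot 7 + 8 = 21 + 8 = 29$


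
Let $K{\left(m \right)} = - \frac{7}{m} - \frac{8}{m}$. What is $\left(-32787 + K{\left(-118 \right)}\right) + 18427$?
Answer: $- \frac{1694465}{118} \approx -14360.0$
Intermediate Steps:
$K{\left(m \right)} = - \frac{15}{m}$
$\left(-32787 + K{\left(-118 \right)}\right) + 18427 = \left(-32787 - \frac{15}{-118}\right) + 18427 = \left(-32787 - - \frac{15}{118}\right) + 18427 = \left(-32787 + \frac{15}{118}\right) + 18427 = - \frac{3868851}{118} + 18427 = - \frac{1694465}{118}$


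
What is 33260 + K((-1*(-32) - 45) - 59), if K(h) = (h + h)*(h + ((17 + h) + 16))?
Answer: 49244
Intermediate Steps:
K(h) = 2*h*(33 + 2*h) (K(h) = (2*h)*(h + (33 + h)) = (2*h)*(33 + 2*h) = 2*h*(33 + 2*h))
33260 + K((-1*(-32) - 45) - 59) = 33260 + 2*((-1*(-32) - 45) - 59)*(33 + 2*((-1*(-32) - 45) - 59)) = 33260 + 2*((32 - 45) - 59)*(33 + 2*((32 - 45) - 59)) = 33260 + 2*(-13 - 59)*(33 + 2*(-13 - 59)) = 33260 + 2*(-72)*(33 + 2*(-72)) = 33260 + 2*(-72)*(33 - 144) = 33260 + 2*(-72)*(-111) = 33260 + 15984 = 49244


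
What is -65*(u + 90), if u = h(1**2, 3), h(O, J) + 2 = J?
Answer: -5915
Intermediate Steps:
h(O, J) = -2 + J
u = 1 (u = -2 + 3 = 1)
-65*(u + 90) = -65*(1 + 90) = -65*91 = -5915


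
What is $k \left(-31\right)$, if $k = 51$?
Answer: $-1581$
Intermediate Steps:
$k \left(-31\right) = 51 \left(-31\right) = -1581$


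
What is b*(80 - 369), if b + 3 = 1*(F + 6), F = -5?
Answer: 578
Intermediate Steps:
b = -2 (b = -3 + 1*(-5 + 6) = -3 + 1*1 = -3 + 1 = -2)
b*(80 - 369) = -2*(80 - 369) = -2*(-289) = 578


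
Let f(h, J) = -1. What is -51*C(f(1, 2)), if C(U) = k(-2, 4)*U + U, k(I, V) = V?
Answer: 255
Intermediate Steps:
C(U) = 5*U (C(U) = 4*U + U = 5*U)
-51*C(f(1, 2)) = -255*(-1) = -51*(-5) = 255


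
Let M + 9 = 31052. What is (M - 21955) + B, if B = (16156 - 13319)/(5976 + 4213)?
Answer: 92600469/10189 ≈ 9088.3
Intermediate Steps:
B = 2837/10189 ≈ 0.27844
M = 31043 (M = -9 + 31052 = 31043)
(M - 21955) + B = (31043 - 21955) + 2837/10189 = 9088 + 2837/10189 = 92600469/10189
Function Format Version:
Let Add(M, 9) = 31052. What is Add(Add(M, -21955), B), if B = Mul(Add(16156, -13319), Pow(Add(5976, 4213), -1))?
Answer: Rational(92600469, 10189) ≈ 9088.3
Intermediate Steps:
B = Rational(2837, 10189) (B = Mul(2837, Pow(10189, -1)) = Mul(2837, Rational(1, 10189)) = Rational(2837, 10189) ≈ 0.27844)
M = 31043 (M = Add(-9, 31052) = 31043)
Add(Add(M, -21955), B) = Add(Add(31043, -21955), Rational(2837, 10189)) = Add(9088, Rational(2837, 10189)) = Rational(92600469, 10189)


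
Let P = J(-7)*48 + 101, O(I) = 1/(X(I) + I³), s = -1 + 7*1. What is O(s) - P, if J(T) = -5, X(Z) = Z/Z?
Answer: 30164/217 ≈ 139.00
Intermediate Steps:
X(Z) = 1
s = 6 (s = -1 + 7 = 6)
O(I) = 1/(1 + I³)
P = -139 (P = -5*48 + 101 = -240 + 101 = -139)
O(s) - P = 1/(1 + 6³) - 1*(-139) = 1/(1 + 216) + 139 = 1/217 + 139 = 30164/217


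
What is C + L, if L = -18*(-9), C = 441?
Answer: 603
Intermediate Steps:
L = 162
C + L = 441 + 162 = 603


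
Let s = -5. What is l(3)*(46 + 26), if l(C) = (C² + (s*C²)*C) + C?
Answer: -8856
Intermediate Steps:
l(C) = C + C² - 5*C³ (l(C) = (C² + (-5*C²)*C) + C = (C² - 5*C³) + C = C + C² - 5*C³)
l(3)*(46 + 26) = (3*(1 + 3 - 5*3²))*(46 + 26) = (3*(1 + 3 - 5*9))*72 = (3*(1 + 3 - 45))*72 = (3*(-41))*72 = -123*72 = -8856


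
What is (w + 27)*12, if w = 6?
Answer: 396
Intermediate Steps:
(w + 27)*12 = (6 + 27)*12 = 33*12 = 396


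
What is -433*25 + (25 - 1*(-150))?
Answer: -10650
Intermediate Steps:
-433*25 + (25 - 1*(-150)) = -10825 + (25 + 150) = -10825 + 175 = -10650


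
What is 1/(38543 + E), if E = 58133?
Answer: 1/96676 ≈ 1.0344e-5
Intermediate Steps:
1/(38543 + E) = 1/(38543 + 58133) = 1/96676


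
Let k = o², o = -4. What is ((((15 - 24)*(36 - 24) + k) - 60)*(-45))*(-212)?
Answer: -1450080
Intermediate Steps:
k = 16 (k = (-4)² = 16)
((((15 - 24)*(36 - 24) + k) - 60)*(-45))*(-212) = ((((15 - 24)*(36 - 24) + 16) - 60)*(-45))*(-212) = (((-9*12 + 16) - 60)*(-45))*(-212) = (((-108 + 16) - 60)*(-45))*(-212) = ((-92 - 60)*(-45))*(-212) = -152*(-45)*(-212) = 6840*(-212) = -1450080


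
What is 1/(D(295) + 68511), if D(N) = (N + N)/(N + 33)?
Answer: 164/11236099 ≈ 1.4596e-5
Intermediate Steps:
D(N) = 2*N/(33 + N) (D(N) = (2*N)/(33 + N) = 2*N/(33 + N))
1/(D(295) + 68511) = 1/(2*295/(33 + 295) + 68511) = 1/(2*295/328 + 68511) = 1/(2*295*(1/328) + 68511) = 1/(295/164 + 68511) = 1/(11236099/164) = 164/11236099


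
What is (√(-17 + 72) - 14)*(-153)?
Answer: 2142 - 153*√55 ≈ 1007.3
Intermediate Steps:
(√(-17 + 72) - 14)*(-153) = (√55 - 14)*(-153) = (-14 + √55)*(-153) = 2142 - 153*√55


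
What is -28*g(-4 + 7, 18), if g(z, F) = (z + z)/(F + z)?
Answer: -8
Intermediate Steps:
g(z, F) = 2*z/(F + z) (g(z, F) = (2*z)/(F + z) = 2*z/(F + z))
-28*g(-4 + 7, 18) = -56*(-4 + 7)/(18 + (-4 + 7)) = -56*3/(18 + 3) = -56*3/21 = -28*2/7 = -8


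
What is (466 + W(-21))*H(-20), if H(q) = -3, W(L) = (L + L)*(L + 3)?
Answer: -3666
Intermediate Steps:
W(L) = 2*L*(3 + L) (W(L) = (2*L)*(3 + L) = 2*L*(3 + L))
(466 + W(-21))*H(-20) = (466 + 2*(-21)*(3 - 21))*(-3) = (466 + 2*(-21)*(-18))*(-3) = (466 + 756)*(-3) = 1222*(-3) = -3666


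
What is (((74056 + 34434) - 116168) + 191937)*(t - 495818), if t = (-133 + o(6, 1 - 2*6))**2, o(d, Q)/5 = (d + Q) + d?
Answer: -88340029406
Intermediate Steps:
o(d, Q) = 5*Q + 10*d (o(d, Q) = 5*((d + Q) + d) = 5*((Q + d) + d) = 5*(Q + 2*d) = 5*Q + 10*d)
t = 16384 (t = (-133 + (5*(1 - 2*6) + 10*6))**2 = (-133 + (5*(1 - 12) + 60))**2 = (-133 + (5*(-11) + 60))**2 = (-133 + (-55 + 60))**2 = (-133 + 5)**2 = (-128)**2 = 16384)
(((74056 + 34434) - 116168) + 191937)*(t - 495818) = (((74056 + 34434) - 116168) + 191937)*(16384 - 495818) = ((108490 - 116168) + 191937)*(-479434) = (-7678 + 191937)*(-479434) = 184259*(-479434) = -88340029406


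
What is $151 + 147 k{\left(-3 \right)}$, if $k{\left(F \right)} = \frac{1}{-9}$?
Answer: $\frac{404}{3} \approx 134.67$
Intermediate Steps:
$k{\left(F \right)} = - \frac{1}{9}$
$151 + 147 k{\left(-3 \right)} = 151 + 147 \left(- \frac{1}{9}\right) = 151 - \frac{49}{3} = \frac{404}{3}$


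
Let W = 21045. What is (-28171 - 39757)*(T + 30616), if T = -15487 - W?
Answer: 401862048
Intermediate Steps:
T = -36532 (T = -15487 - 1*21045 = -15487 - 21045 = -36532)
(-28171 - 39757)*(T + 30616) = (-28171 - 39757)*(-36532 + 30616) = -67928*(-5916) = 401862048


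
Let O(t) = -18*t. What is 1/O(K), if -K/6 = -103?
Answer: -1/11124 ≈ -8.9896e-5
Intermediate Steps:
K = 618 (K = -6*(-103) = 618)
1/O(K) = 1/(-18*618) = 1/(-11124) = -1/11124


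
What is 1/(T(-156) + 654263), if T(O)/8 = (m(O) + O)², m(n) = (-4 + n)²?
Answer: 1/5179831351 ≈ 1.9306e-10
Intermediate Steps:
T(O) = 8*(O + (-4 + O)²)² (T(O) = 8*((-4 + O)² + O)² = 8*(O + (-4 + O)²)²)
1/(T(-156) + 654263) = 1/(8*(-156 + (-4 - 156)²)² + 654263) = 1/(8*(-156 + (-160)²)² + 654263) = 1/(8*(-156 + 25600)² + 654263) = 1/(8*25444² + 654263) = 1/(8*647397136 + 654263) = 1/(5179177088 + 654263) = 1/5179831351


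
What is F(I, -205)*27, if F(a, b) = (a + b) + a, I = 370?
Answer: 14445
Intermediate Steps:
F(a, b) = b + 2*a
F(I, -205)*27 = (-205 + 2*370)*27 = (-205 + 740)*27 = 535*27 = 14445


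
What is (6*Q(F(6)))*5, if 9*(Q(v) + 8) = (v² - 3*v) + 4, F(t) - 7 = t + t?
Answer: 2360/3 ≈ 786.67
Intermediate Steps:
F(t) = 7 + 2*t (F(t) = 7 + (t + t) = 7 + 2*t)
Q(v) = -68/9 - v/3 + v²/9 (Q(v) = -8 + ((v² - 3*v) + 4)/9 = -8 + (4 + v² - 3*v)/9 = -8 + (4/9 - v/3 + v²/9) = -68/9 - v/3 + v²/9)
(6*Q(F(6)))*5 = (6*(-68/9 - (7 + 2*6)/3 + (7 + 2*6)²/9))*5 = (6*(-68/9 - (7 + 12)/3 + (7 + 12)²/9))*5 = (6*(-68/9 - ⅓*19 + (⅑)*19²))*5 = (6*(-68/9 - 19/3 + (⅑)*361))*5 = (6*(-68/9 - 19/3 + 361/9))*5 = (6*(236/9))*5 = (472/3)*5 = 2360/3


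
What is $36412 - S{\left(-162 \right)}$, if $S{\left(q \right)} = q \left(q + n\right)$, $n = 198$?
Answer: $42244$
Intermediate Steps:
$S{\left(q \right)} = q \left(198 + q\right)$ ($S{\left(q \right)} = q \left(q + 198\right) = q \left(198 + q\right)$)
$36412 - S{\left(-162 \right)} = 36412 - - 162 \left(198 - 162\right) = 36412 - \left(-162\right) 36 = 36412 - -5832 = 36412 + 5832 = 42244$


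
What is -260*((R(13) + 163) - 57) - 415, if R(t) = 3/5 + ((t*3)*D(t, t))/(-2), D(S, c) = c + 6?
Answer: 68199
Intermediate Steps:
D(S, c) = 6 + c
R(t) = ⅗ - 3*t*(6 + t)/2 (R(t) = 3/5 + ((t*3)*(6 + t))/(-2) = 3*(⅕) + ((3*t)*(6 + t))*(-½) = ⅗ + (3*t*(6 + t))*(-½) = ⅗ - 3*t*(6 + t)/2)
-260*((R(13) + 163) - 57) - 415 = -260*(((⅗ - 3/2*13*(6 + 13)) + 163) - 57) - 415 = -260*(((⅗ - 3/2*13*19) + 163) - 57) - 415 = -260*(((⅗ - 741/2) + 163) - 57) - 415 = -260*((-3699/10 + 163) - 57) - 415 = -260*(-2069/10 - 57) - 415 = -260*(-2639/10) - 415 = 68614 - 415 = 68199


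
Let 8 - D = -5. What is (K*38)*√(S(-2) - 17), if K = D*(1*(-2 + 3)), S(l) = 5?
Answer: 988*I*√3 ≈ 1711.3*I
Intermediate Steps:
D = 13 (D = 8 - 1*(-5) = 8 + 5 = 13)
K = 13 (K = 13*(1*(-2 + 3)) = 13*(1*1) = 13*1 = 13)
(K*38)*√(S(-2) - 17) = (13*38)*√(5 - 17) = 494*√(-12) = 494*(2*I*√3) = 988*I*√3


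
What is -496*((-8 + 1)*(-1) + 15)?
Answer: -10912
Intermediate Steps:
-496*((-8 + 1)*(-1) + 15) = -496*(-7*(-1) + 15) = -496*(7 + 15) = -496*22 = -10912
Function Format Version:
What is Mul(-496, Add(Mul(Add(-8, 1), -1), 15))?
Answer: -10912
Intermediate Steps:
Mul(-496, Add(Mul(Add(-8, 1), -1), 15)) = Mul(-496, Add(Mul(-7, -1), 15)) = Mul(-496, Add(7, 15)) = Mul(-496, 22) = -10912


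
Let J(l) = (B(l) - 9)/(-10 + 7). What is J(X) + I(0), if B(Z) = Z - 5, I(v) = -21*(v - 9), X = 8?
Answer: 191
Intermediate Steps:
I(v) = 189 - 21*v (I(v) = -21*(-9 + v) = 189 - 21*v)
B(Z) = -5 + Z
J(l) = 14/3 - l/3 (J(l) = ((-5 + l) - 9)/(-10 + 7) = (-14 + l)/(-3) = (-14 + l)*(-⅓) = 14/3 - l/3)
J(X) + I(0) = (14/3 - ⅓*8) + (189 - 21*0) = (14/3 - 8/3) + (189 + 0) = 2 + 189 = 191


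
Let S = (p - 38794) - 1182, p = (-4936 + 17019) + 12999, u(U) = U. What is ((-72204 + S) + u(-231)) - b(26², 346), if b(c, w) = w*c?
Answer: -321225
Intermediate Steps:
p = 25082 (p = 12083 + 12999 = 25082)
b(c, w) = c*w
S = -14894 (S = (25082 - 38794) - 1182 = -13712 - 1182 = -14894)
((-72204 + S) + u(-231)) - b(26², 346) = ((-72204 - 14894) - 231) - 26²*346 = (-87098 - 231) - 676*346 = -87329 - 1*233896 = -87329 - 233896 = -321225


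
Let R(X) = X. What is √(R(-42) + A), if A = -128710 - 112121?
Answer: I*√240873 ≈ 490.79*I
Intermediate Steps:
A = -240831
√(R(-42) + A) = √(-42 - 240831) = √(-240873) = I*√240873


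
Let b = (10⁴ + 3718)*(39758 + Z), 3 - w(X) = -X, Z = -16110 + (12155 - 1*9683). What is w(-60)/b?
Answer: -3/18858640 ≈ -1.5908e-7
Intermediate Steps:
Z = -13638 (Z = -16110 + (12155 - 9683) = -16110 + 2472 = -13638)
w(X) = 3 + X (w(X) = 3 - (-1)*X = 3 + X)
b = 358314160 (b = (10⁴ + 3718)*(39758 - 13638) = (10000 + 3718)*26120 = 13718*26120 = 358314160)
w(-60)/b = (3 - 60)/358314160 = -57*1/358314160 = -3/18858640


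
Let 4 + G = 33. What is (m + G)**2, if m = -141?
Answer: 12544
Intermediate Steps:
G = 29 (G = -4 + 33 = 29)
(m + G)**2 = (-141 + 29)**2 = (-112)**2 = 12544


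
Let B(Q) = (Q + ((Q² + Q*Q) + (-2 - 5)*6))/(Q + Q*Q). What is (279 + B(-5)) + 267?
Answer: 10923/20 ≈ 546.15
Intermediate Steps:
B(Q) = (-42 + Q + 2*Q²)/(Q + Q²) (B(Q) = (Q + ((Q² + Q²) - 7*6))/(Q + Q²) = (Q + (2*Q² - 42))/(Q + Q²) = (Q + (-42 + 2*Q²))/(Q + Q²) = (-42 + Q + 2*Q²)/(Q + Q²))
(279 + B(-5)) + 267 = (279 + (-42 - 5 + 2*(-5)²)/((-5)*(1 - 5))) + 267 = (279 - ⅕*(-42 - 5 + 2*25)/(-4)) + 267 = (279 - ⅕*(-¼)*(-42 - 5 + 50)) + 267 = (279 - ⅕*(-¼)*3) + 267 = (279 + 3/20) + 267 = 5583/20 + 267 = 10923/20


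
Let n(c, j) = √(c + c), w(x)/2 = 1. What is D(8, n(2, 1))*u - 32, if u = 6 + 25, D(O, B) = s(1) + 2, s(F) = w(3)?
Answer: 92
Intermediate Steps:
w(x) = 2 (w(x) = 2*1 = 2)
s(F) = 2
n(c, j) = √2*√c (n(c, j) = √(2*c) = √2*√c)
D(O, B) = 4 (D(O, B) = 2 + 2 = 4)
u = 31
D(8, n(2, 1))*u - 32 = 4*31 - 32 = 124 - 32 = 92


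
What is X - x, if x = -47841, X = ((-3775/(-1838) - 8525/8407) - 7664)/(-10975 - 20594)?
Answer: 23337258245981263/487806271554 ≈ 47841.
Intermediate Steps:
X = 118408566349/487806271554 (X = ((-3775*(-1/1838) - 8525*1/8407) - 7664)/(-31569) = ((3775/1838 - 8525/8407) - 7664)*(-1/31569) = (16067475/15452066 - 7664)*(-1/31569) = -118408566349/15452066*(-1/31569) = 118408566349/487806271554 ≈ 0.24274)
X - x = 118408566349/487806271554 - 1*(-47841) = 118408566349/487806271554 + 47841 = 23337258245981263/487806271554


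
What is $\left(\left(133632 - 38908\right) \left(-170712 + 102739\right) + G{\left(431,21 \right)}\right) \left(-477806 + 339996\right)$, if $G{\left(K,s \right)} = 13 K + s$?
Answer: $887312951186680$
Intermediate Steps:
$G{\left(K,s \right)} = s + 13 K$
$\left(\left(133632 - 38908\right) \left(-170712 + 102739\right) + G{\left(431,21 \right)}\right) \left(-477806 + 339996\right) = \left(\left(133632 - 38908\right) \left(-170712 + 102739\right) + \left(21 + 13 \cdot 431\right)\right) \left(-477806 + 339996\right) = \left(94724 \left(-67973\right) + \left(21 + 5603\right)\right) \left(-137810\right) = \left(-6438674452 + 5624\right) \left(-137810\right) = \left(-6438668828\right) \left(-137810\right) = 887312951186680$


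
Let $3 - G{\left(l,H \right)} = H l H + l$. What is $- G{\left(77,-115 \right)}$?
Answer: $1018399$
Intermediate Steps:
$G{\left(l,H \right)} = 3 - l - l H^{2}$ ($G{\left(l,H \right)} = 3 - \left(H l H + l\right) = 3 - \left(l H^{2} + l\right) = 3 - \left(l + l H^{2}\right) = 3 - l - l H^{2}$)
$- G{\left(77,-115 \right)} = - (3 - 77 - 77 \left(-115\right)^{2}) = - (3 - 77 - 77 \cdot 13225) = - (3 - 77 - 1018325) = \left(-1\right) \left(-1018399\right) = 1018399$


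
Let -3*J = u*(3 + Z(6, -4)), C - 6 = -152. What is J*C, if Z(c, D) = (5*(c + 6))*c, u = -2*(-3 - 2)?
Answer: 176660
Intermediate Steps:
u = 10 (u = -2*(-5) = 10)
C = -146 (C = 6 - 152 = -146)
Z(c, D) = c*(30 + 5*c) (Z(c, D) = (5*(6 + c))*c = (30 + 5*c)*c = c*(30 + 5*c))
J = -1210 (J = -10*(3 + 5*6*(6 + 6))/3 = -10*(3 + 5*6*12)/3 = -10*(3 + 360)/3 = -10*363/3 = -1/3*3630 = -1210)
J*C = -1210*(-146) = 176660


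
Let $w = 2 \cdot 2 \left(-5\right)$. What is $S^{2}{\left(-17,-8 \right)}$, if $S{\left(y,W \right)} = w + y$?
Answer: $1369$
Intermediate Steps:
$w = -20$ ($w = 4 \left(-5\right) = -20$)
$S{\left(y,W \right)} = -20 + y$
$S^{2}{\left(-17,-8 \right)} = \left(-20 - 17\right)^{2} = \left(-37\right)^{2} = 1369$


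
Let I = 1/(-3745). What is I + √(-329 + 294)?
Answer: -1/3745 + I*√35 ≈ -0.00026702 + 5.9161*I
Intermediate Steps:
I = -1/3745 ≈ -0.00026702
I + √(-329 + 294) = -1/3745 + √(-329 + 294) = -1/3745 + √(-35) = -1/3745 + I*√35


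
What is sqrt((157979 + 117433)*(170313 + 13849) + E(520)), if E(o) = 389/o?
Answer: sqrt(3428700712744970)/260 ≈ 2.2521e+5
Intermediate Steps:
sqrt((157979 + 117433)*(170313 + 13849) + E(520)) = sqrt((157979 + 117433)*(170313 + 13849) + 389/520) = sqrt(275412*184162 + 389*(1/520)) = sqrt(50720424744 + 389/520) = sqrt(26374620867269/520) = sqrt(3428700712744970)/260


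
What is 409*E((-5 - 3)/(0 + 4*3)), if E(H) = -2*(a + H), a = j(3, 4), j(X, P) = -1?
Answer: 4090/3 ≈ 1363.3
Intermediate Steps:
a = -1
E(H) = 2 - 2*H (E(H) = -2*(-1 + H) = 2 - 2*H)
409*E((-5 - 3)/(0 + 4*3)) = 409*(2 - 2*(-5 - 3)/(0 + 4*3)) = 409*(2 - (-16)/(0 + 12)) = 409*(2 - (-16)/12) = 409*(2 - 2*(-2/3)) = 409*(2 + 4/3) = 409*(10/3) = 4090/3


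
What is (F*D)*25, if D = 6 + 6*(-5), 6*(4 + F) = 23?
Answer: 100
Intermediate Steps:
F = -1/6 (F = -4 + (1/6)*23 = -4 + 23/6 = -1/6 ≈ -0.16667)
D = -24 (D = 6 - 30 = -24)
(F*D)*25 = -1/6*(-24)*25 = 4*25 = 100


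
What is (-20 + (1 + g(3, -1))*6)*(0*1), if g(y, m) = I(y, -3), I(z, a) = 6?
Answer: 0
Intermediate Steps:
g(y, m) = 6
(-20 + (1 + g(3, -1))*6)*(0*1) = (-20 + (1 + 6)*6)*(0*1) = (-20 + 7*6)*0 = (-20 + 42)*0 = 22*0 = 0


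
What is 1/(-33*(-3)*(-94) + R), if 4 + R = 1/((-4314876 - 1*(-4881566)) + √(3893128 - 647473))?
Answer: -2989760429676260/27834669595010096701 + √3245655/27834669595010096701 ≈ -0.00010741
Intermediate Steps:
R = -4 + 1/(566690 + √3245655) (R = -4 + 1/((-4314876 - 1*(-4881566)) + √(3893128 - 647473)) = -4 + 1/((-4314876 + 4881566) + √3245655) = -4 + 1/(566690 + √3245655) ≈ -4.0000)
1/(-33*(-3)*(-94) + R) = 1/(-33*(-3)*(-94) + (-256907335018/64226862089 - √3245655/321134310445)) = 1/(-(-99)*(-94) + (-256907335018/64226862089 - √3245655/321134310445)) = 1/(-1*9306 + (-256907335018/64226862089 - √3245655/321134310445)) = 1/(-9306 + (-256907335018/64226862089 - √3245655/321134310445)) = 1/(-597952085935252/64226862089 - √3245655/321134310445)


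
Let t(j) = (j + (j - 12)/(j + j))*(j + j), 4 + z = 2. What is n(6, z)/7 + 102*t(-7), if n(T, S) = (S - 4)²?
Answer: 56442/7 ≈ 8063.1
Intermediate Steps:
z = -2 (z = -4 + 2 = -2)
n(T, S) = (-4 + S)²
t(j) = 2*j*(j + (-12 + j)/(2*j)) (t(j) = (j + (-12 + j)/((2*j)))*(2*j) = (j + (-12 + j)*(1/(2*j)))*(2*j) = (j + (-12 + j)/(2*j))*(2*j) = 2*j*(j + (-12 + j)/(2*j)))
n(6, z)/7 + 102*t(-7) = (-4 - 2)²/7 + 102*(-12 - 7 + 2*(-7)²) = (-6)²*(⅐) + 102*(-12 - 7 + 2*49) = 36*(⅐) + 102*(-12 - 7 + 98) = 36/7 + 102*79 = 36/7 + 8058 = 56442/7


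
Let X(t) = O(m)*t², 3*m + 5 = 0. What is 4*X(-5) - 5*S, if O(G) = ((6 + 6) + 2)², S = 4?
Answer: 19580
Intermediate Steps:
m = -5/3 (m = -5/3 + (⅓)*0 = -5/3 + 0 = -5/3 ≈ -1.6667)
O(G) = 196 (O(G) = (12 + 2)² = 14² = 196)
X(t) = 196*t²
4*X(-5) - 5*S = 4*(196*(-5)²) - 5*4 = 4*(196*25) - 20 = 4*4900 - 20 = 19600 - 20 = 19580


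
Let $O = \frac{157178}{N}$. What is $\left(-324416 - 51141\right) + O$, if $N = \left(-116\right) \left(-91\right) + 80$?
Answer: $- \frac{1997133537}{5318} \approx -3.7554 \cdot 10^{5}$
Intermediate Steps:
$N = 10636$ ($N = 10556 + 80 = 10636$)
$O = \frac{78589}{5318}$ ($O = \frac{157178}{10636} = 157178 \cdot \frac{1}{10636} = \frac{78589}{5318} \approx 14.778$)
$\left(-324416 - 51141\right) + O = \left(-324416 - 51141\right) + \frac{78589}{5318} = -375557 + \frac{78589}{5318} = - \frac{1997133537}{5318}$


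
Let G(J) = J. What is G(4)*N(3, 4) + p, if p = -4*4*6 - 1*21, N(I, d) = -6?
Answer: -141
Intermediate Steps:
p = -117 (p = -16*6 - 21 = -96 - 21 = -117)
G(4)*N(3, 4) + p = 4*(-6) - 117 = -24 - 117 = -141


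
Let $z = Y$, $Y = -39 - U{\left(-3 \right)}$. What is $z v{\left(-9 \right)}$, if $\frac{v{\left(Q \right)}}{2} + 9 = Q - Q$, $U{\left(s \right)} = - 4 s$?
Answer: $918$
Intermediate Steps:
$Y = -51$ ($Y = -39 - \left(-4\right) \left(-3\right) = -39 - 12 = -51$)
$v{\left(Q \right)} = -18$ ($v{\left(Q \right)} = -18 + 2 \left(Q - Q\right) = -18 + 2 \cdot 0 = -18 + 0 = -18$)
$z = -51$
$z v{\left(-9 \right)} = \left(-51\right) \left(-18\right) = 918$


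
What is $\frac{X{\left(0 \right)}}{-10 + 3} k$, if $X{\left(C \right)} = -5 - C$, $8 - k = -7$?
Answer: $\frac{75}{7} \approx 10.714$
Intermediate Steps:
$k = 15$ ($k = 8 - -7 = 8 + 7 = 15$)
$\frac{X{\left(0 \right)}}{-10 + 3} k = \frac{-5 - 0}{-10 + 3} \cdot 15 = \frac{-5 + 0}{-7} \cdot 15 = \left(-5\right) \left(- \frac{1}{7}\right) 15 = \frac{5}{7} \cdot 15 = \frac{75}{7}$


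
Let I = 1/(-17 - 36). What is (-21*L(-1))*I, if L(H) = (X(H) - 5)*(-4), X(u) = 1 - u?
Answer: 252/53 ≈ 4.7547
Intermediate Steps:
L(H) = 16 + 4*H (L(H) = ((1 - H) - 5)*(-4) = (-4 - H)*(-4) = 16 + 4*H)
I = -1/53 (I = 1/(-53) = -1/53 ≈ -0.018868)
(-21*L(-1))*I = -21*(16 + 4*(-1))*(-1/53) = -21*(16 - 4)*(-1/53) = -21*12*(-1/53) = -252*(-1/53) = 252/53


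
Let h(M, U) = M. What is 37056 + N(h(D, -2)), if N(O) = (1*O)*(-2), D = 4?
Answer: 37048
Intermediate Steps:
N(O) = -2*O (N(O) = O*(-2) = -2*O)
37056 + N(h(D, -2)) = 37056 - 2*4 = 37056 - 8 = 37048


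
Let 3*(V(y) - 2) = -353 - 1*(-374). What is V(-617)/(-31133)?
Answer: -9/31133 ≈ -0.00028908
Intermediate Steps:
V(y) = 9 (V(y) = 2 + (-353 - 1*(-374))/3 = 2 + (-353 + 374)/3 = 2 + (1/3)*21 = 2 + 7 = 9)
V(-617)/(-31133) = 9/(-31133) = 9*(-1/31133) = -9/31133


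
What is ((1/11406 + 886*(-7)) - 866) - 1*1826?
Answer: -101444963/11406 ≈ -8894.0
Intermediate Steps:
((1/11406 + 886*(-7)) - 866) - 1*1826 = ((1/11406 - 6202) - 866) - 1826 = (-70740011/11406 - 866) - 1826 = -80617607/11406 - 1826 = -101444963/11406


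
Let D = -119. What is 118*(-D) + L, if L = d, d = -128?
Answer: 13914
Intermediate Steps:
L = -128
118*(-D) + L = 118*(-1*(-119)) - 128 = 118*119 - 128 = 14042 - 128 = 13914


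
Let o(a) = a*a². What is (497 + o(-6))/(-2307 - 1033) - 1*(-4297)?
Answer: 14351699/3340 ≈ 4296.9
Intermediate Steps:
o(a) = a³
(497 + o(-6))/(-2307 - 1033) - 1*(-4297) = (497 + (-6)³)/(-2307 - 1033) - 1*(-4297) = (497 - 216)/(-3340) + 4297 = 281*(-1/3340) + 4297 = -281/3340 + 4297 = 14351699/3340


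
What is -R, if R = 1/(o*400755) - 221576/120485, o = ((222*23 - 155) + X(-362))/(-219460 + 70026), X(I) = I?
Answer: 81502120682962/44315941955415 ≈ 1.8391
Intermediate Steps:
o = -4589/149434 (o = ((222*23 - 155) - 362)/(-219460 + 70026) = ((5106 - 155) - 362)/(-149434) = (4951 - 362)*(-1/149434) = 4589*(-1/149434) = -4589/149434 ≈ -0.030709)
R = -81502120682962/44315941955415 (R = 1/(-4589/149434*400755) - 221576/120485 = -149434/4589*1/400755 - 221576*1/120485 = -149434/1839064695 - 221576/120485 = -81502120682962/44315941955415 ≈ -1.8391)
-R = -1*(-81502120682962/44315941955415) = 81502120682962/44315941955415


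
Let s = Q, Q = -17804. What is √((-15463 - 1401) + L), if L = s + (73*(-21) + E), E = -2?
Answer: I*√36203 ≈ 190.27*I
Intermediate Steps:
s = -17804
L = -19339 (L = -17804 + (73*(-21) - 2) = -17804 + (-1533 - 2) = -17804 - 1535 = -19339)
√((-15463 - 1401) + L) = √((-15463 - 1401) - 19339) = √(-16864 - 19339) = √(-36203) = I*√36203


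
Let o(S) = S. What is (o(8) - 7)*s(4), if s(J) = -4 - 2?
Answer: -6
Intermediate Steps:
s(J) = -6
(o(8) - 7)*s(4) = (8 - 7)*(-6) = 1*(-6) = -6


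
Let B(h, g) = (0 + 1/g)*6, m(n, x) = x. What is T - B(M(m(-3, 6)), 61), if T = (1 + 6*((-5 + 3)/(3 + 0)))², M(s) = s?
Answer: 543/61 ≈ 8.9016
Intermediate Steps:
B(h, g) = 6/g
T = 9 (T = (1 + 6*(-2/3))² = (1 + 6*(-2*⅓))² = (1 + 6*(-⅔))² = (1 - 4)² = (-3)² = 9)
T - B(M(m(-3, 6)), 61) = 9 - 6/61 = 543/61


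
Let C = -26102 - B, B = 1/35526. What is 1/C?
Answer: -35526/927299653 ≈ -3.8311e-5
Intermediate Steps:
B = 1/35526 ≈ 2.8148e-5
C = -927299653/35526 (C = -26102 - 1*1/35526 = -26102 - 1/35526 = -927299653/35526 ≈ -26102.)
1/C = 1/(-927299653/35526) = -35526/927299653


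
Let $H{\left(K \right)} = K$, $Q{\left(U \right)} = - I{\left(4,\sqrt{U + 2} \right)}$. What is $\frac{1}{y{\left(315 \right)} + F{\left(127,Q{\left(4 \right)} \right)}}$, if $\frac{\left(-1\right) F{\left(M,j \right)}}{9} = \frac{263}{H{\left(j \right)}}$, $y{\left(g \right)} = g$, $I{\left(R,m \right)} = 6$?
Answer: $\frac{2}{1419} \approx 0.0014094$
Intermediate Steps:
$Q{\left(U \right)} = -6$ ($Q{\left(U \right)} = \left(-1\right) 6 = -6$)
$F{\left(M,j \right)} = - \frac{2367}{j}$ ($F{\left(M,j \right)} = - 9 \frac{263}{j} = - \frac{2367}{j}$)
$\frac{1}{y{\left(315 \right)} + F{\left(127,Q{\left(4 \right)} \right)}} = \frac{1}{315 - \frac{2367}{-6}} = \frac{1}{315 - - \frac{789}{2}} = \frac{1}{315 + \frac{789}{2}} = \frac{1}{\frac{1419}{2}} = \frac{2}{1419}$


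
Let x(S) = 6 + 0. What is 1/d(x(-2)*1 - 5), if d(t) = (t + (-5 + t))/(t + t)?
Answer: -⅔ ≈ -0.66667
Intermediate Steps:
x(S) = 6
d(t) = (-5 + 2*t)/(2*t) (d(t) = (-5 + 2*t)/((2*t)) = (-5 + 2*t)*(1/(2*t)) = (-5 + 2*t)/(2*t))
1/d(x(-2)*1 - 5) = 1/((-5/2 + (6*1 - 5))/(6*1 - 5)) = 1/((-5/2 + (6 - 5))/(6 - 5)) = 1/((-5/2 + 1)/1) = 1/(1*(-3/2)) = 1/(-3/2) = -⅔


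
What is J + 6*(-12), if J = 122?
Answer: 50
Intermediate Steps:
J + 6*(-12) = 122 + 6*(-12) = 122 - 72 = 50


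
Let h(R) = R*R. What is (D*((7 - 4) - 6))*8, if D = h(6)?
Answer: -864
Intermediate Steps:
h(R) = R²
D = 36 (D = 6² = 36)
(D*((7 - 4) - 6))*8 = (36*((7 - 4) - 6))*8 = (36*(3 - 6))*8 = (36*(-3))*8 = -108*8 = -864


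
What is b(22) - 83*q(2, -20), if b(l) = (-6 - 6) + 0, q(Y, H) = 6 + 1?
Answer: -593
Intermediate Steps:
q(Y, H) = 7
b(l) = -12 (b(l) = -12 + 0 = -12)
b(22) - 83*q(2, -20) = -12 - 83*7 = -12 - 581 = -593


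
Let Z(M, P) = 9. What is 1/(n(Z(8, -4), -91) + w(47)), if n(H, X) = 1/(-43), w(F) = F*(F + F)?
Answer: 43/189973 ≈ 0.00022635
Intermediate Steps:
w(F) = 2*F**2 (w(F) = F*(2*F) = 2*F**2)
n(H, X) = -1/43
1/(n(Z(8, -4), -91) + w(47)) = 1/(-1/43 + 2*47**2) = 1/(-1/43 + 2*2209) = 1/(-1/43 + 4418) = 1/(189973/43) = 43/189973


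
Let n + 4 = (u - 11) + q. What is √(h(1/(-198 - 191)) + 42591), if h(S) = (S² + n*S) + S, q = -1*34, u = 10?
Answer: √6444927494/389 ≈ 206.38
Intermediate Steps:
q = -34
n = -39 (n = -4 + ((10 - 11) - 34) = -4 + (-1 - 34) = -4 - 35 = -39)
h(S) = S² - 38*S (h(S) = (S² - 39*S) + S = S² - 38*S)
√(h(1/(-198 - 191)) + 42591) = √((-38 + 1/(-198 - 191))/(-198 - 191) + 42591) = √((-38 + 1/(-389))/(-389) + 42591) = √(-(-38 - 1/389)/389 + 42591) = √(-1/389*(-14783/389) + 42591) = √(14783/151321 + 42591) = √(6444927494/151321) = √6444927494/389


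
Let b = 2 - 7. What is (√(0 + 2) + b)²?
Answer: (5 - √2)² ≈ 12.858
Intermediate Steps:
b = -5
(√(0 + 2) + b)² = (√(0 + 2) - 5)² = (√2 - 5)² = (-5 + √2)²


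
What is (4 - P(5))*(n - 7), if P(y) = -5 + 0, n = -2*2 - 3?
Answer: -126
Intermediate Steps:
n = -7 (n = -4 - 3 = -7)
P(y) = -5
(4 - P(5))*(n - 7) = (4 - 1*(-5))*(-7 - 7) = (4 + 5)*(-14) = 9*(-14) = -126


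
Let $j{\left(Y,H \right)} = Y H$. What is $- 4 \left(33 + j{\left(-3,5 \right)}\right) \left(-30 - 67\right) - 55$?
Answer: $6929$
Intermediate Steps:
$j{\left(Y,H \right)} = H Y$
$- 4 \left(33 + j{\left(-3,5 \right)}\right) \left(-30 - 67\right) - 55 = - 4 \left(33 + 5 \left(-3\right)\right) \left(-30 - 67\right) - 55 = - 4 \left(33 - 15\right) \left(-97\right) - 55 = - 4 \cdot 18 \left(-97\right) - 55 = \left(-4\right) \left(-1746\right) - 55 = 6984 - 55 = 6929$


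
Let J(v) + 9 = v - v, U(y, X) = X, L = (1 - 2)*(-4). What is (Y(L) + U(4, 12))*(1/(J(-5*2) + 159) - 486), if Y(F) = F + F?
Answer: -145798/15 ≈ -9719.9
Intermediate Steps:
L = 4 (L = -1*(-4) = 4)
Y(F) = 2*F
J(v) = -9 (J(v) = -9 + (v - v) = -9 + 0 = -9)
(Y(L) + U(4, 12))*(1/(J(-5*2) + 159) - 486) = (2*4 + 12)*(1/(-9 + 159) - 486) = (8 + 12)*(1/150 - 486) = 20*(1/150 - 486) = 20*(-72899/150) = -145798/15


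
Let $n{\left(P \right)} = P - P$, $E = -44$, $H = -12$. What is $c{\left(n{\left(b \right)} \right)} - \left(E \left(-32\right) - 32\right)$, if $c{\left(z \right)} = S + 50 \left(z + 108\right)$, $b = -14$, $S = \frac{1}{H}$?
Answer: $\frac{48287}{12} \approx 4023.9$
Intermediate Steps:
$S = - \frac{1}{12}$ ($S = \frac{1}{-12} = - \frac{1}{12} \approx -0.083333$)
$n{\left(P \right)} = 0$
$c{\left(z \right)} = \frac{64799}{12} + 50 z$ ($c{\left(z \right)} = - \frac{1}{12} + 50 \left(z + 108\right) = - \frac{1}{12} + 50 \left(108 + z\right) = - \frac{1}{12} + \left(5400 + 50 z\right) = \frac{64799}{12} + 50 z$)
$c{\left(n{\left(b \right)} \right)} - \left(E \left(-32\right) - 32\right) = \left(\frac{64799}{12} + 50 \cdot 0\right) - \left(\left(-44\right) \left(-32\right) - 32\right) = \left(\frac{64799}{12} + 0\right) - \left(1408 - 32\right) = \frac{64799}{12} - 1376 = \frac{48287}{12}$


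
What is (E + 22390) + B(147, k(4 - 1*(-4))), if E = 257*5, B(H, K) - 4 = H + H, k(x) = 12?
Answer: 23973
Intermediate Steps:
B(H, K) = 4 + 2*H (B(H, K) = 4 + (H + H) = 4 + 2*H)
E = 1285
(E + 22390) + B(147, k(4 - 1*(-4))) = (1285 + 22390) + (4 + 2*147) = 23675 + (4 + 294) = 23675 + 298 = 23973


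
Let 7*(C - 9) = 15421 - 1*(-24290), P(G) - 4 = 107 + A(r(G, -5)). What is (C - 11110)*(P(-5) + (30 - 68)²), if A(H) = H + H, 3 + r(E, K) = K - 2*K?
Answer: -8462252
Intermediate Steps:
r(E, K) = -3 - K (r(E, K) = -3 + (K - 2*K) = -3 - K)
A(H) = 2*H
P(G) = 115 (P(G) = 4 + (107 + 2*(-3 - 1*(-5))) = 4 + (107 + 2*(-3 + 5)) = 4 + (107 + 2*2) = 4 + (107 + 4) = 4 + 111 = 115)
C = 5682 (C = 9 + (15421 - 1*(-24290))/7 = 9 + (15421 + 24290)/7 = 9 + (⅐)*39711 = 9 + 5673 = 5682)
(C - 11110)*(P(-5) + (30 - 68)²) = (5682 - 11110)*(115 + (30 - 68)²) = -5428*(115 + (-38)²) = -5428*(115 + 1444) = -5428*1559 = -8462252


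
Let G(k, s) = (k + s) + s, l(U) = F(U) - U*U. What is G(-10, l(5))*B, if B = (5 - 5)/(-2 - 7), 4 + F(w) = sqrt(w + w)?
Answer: 0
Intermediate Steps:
F(w) = -4 + sqrt(2)*sqrt(w) (F(w) = -4 + sqrt(w + w) = -4 + sqrt(2*w) = -4 + sqrt(2)*sqrt(w))
B = 0 (B = 0/(-9) = 0*(-1/9) = 0)
l(U) = -4 - U**2 + sqrt(2)*sqrt(U) (l(U) = (-4 + sqrt(2)*sqrt(U)) - U*U = (-4 + sqrt(2)*sqrt(U)) - U**2 = -4 - U**2 + sqrt(2)*sqrt(U))
G(k, s) = k + 2*s
G(-10, l(5))*B = (-10 + 2*(-4 - 1*5**2 + sqrt(2)*sqrt(5)))*0 = (-10 + 2*(-4 - 1*25 + sqrt(10)))*0 = (-10 + 2*(-4 - 25 + sqrt(10)))*0 = (-10 + 2*(-29 + sqrt(10)))*0 = (-10 + (-58 + 2*sqrt(10)))*0 = (-68 + 2*sqrt(10))*0 = 0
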